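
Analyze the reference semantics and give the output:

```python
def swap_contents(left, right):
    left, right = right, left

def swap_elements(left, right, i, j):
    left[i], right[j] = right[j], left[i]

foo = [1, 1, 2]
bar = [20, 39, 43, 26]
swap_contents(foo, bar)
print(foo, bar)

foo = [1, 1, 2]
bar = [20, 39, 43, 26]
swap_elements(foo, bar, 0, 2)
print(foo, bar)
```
[1, 1, 2] [20, 39, 43, 26]
[43, 1, 2] [20, 39, 1, 26]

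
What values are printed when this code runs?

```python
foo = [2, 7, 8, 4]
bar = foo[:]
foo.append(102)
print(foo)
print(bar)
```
[2, 7, 8, 4, 102]
[2, 7, 8, 4]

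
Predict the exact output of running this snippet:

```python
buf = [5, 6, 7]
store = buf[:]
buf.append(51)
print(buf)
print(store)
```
[5, 6, 7, 51]
[5, 6, 7]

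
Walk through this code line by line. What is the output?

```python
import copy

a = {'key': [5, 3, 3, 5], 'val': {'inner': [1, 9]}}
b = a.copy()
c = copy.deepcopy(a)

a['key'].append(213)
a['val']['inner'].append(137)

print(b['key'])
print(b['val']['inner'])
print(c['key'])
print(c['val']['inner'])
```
[5, 3, 3, 5, 213]
[1, 9, 137]
[5, 3, 3, 5]
[1, 9]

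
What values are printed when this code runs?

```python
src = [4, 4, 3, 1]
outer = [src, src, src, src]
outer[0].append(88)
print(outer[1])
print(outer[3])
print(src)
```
[4, 4, 3, 1, 88]
[4, 4, 3, 1, 88]
[4, 4, 3, 1, 88]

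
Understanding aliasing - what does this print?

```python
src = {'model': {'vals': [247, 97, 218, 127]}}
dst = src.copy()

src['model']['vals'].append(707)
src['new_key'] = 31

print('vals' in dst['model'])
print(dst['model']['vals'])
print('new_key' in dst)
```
True
[247, 97, 218, 127, 707]
False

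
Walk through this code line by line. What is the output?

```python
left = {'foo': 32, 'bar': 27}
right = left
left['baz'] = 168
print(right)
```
{'foo': 32, 'bar': 27, 'baz': 168}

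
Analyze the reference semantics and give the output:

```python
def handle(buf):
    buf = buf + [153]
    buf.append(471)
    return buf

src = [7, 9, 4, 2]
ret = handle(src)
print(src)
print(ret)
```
[7, 9, 4, 2]
[7, 9, 4, 2, 153, 471]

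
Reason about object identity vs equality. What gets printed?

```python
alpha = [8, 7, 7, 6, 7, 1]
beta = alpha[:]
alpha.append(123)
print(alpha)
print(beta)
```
[8, 7, 7, 6, 7, 1, 123]
[8, 7, 7, 6, 7, 1]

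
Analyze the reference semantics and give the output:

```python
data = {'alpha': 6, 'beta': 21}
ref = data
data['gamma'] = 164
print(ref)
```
{'alpha': 6, 'beta': 21, 'gamma': 164}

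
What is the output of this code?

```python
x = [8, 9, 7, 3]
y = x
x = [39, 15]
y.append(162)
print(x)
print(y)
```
[39, 15]
[8, 9, 7, 3, 162]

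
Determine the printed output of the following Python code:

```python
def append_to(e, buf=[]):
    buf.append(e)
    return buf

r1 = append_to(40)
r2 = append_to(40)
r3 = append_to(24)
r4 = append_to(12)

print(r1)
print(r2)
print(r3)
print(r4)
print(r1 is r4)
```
[40, 40, 24, 12]
[40, 40, 24, 12]
[40, 40, 24, 12]
[40, 40, 24, 12]
True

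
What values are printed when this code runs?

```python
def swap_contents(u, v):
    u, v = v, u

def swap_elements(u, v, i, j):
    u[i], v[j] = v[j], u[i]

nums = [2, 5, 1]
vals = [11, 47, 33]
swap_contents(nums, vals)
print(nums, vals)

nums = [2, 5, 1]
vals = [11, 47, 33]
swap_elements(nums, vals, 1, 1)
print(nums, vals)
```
[2, 5, 1] [11, 47, 33]
[2, 47, 1] [11, 5, 33]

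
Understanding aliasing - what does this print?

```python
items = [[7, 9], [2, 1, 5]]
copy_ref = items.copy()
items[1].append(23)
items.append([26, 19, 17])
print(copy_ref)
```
[[7, 9], [2, 1, 5, 23]]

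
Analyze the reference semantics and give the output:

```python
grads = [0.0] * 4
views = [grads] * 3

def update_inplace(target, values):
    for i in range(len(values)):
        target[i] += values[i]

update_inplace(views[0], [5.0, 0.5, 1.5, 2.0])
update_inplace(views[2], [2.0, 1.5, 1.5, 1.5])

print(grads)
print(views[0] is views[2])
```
[7.0, 2.0, 3.0, 3.5]
True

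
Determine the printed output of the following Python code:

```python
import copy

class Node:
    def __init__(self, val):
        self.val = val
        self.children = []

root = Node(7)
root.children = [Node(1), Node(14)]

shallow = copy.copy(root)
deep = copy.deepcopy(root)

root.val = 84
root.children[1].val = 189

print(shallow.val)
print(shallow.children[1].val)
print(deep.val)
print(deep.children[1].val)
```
7
189
7
14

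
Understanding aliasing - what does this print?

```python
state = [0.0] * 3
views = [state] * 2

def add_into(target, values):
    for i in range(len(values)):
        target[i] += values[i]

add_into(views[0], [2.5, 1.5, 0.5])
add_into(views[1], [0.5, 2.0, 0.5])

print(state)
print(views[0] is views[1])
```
[3.0, 3.5, 1.0]
True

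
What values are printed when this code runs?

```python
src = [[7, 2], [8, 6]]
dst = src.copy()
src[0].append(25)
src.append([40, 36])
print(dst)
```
[[7, 2, 25], [8, 6]]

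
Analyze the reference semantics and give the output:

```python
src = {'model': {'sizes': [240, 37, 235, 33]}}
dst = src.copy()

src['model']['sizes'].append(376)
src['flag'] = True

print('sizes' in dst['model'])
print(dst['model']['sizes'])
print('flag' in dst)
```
True
[240, 37, 235, 33, 376]
False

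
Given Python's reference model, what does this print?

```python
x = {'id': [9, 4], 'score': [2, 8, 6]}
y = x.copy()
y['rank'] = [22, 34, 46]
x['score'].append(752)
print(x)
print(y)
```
{'id': [9, 4], 'score': [2, 8, 6, 752]}
{'id': [9, 4], 'score': [2, 8, 6, 752], 'rank': [22, 34, 46]}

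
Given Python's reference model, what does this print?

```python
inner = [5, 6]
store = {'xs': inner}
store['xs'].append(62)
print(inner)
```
[5, 6, 62]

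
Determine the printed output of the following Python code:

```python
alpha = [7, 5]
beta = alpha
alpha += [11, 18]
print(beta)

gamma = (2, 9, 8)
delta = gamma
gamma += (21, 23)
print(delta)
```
[7, 5, 11, 18]
(2, 9, 8)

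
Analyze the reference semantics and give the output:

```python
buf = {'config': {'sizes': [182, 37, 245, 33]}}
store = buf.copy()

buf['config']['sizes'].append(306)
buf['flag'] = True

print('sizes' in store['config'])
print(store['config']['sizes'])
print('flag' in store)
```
True
[182, 37, 245, 33, 306]
False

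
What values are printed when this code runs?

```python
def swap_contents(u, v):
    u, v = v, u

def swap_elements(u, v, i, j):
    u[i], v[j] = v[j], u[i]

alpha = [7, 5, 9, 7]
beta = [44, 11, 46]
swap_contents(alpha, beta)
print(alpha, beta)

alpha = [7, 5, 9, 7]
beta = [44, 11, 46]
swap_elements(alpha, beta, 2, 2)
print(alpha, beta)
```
[7, 5, 9, 7] [44, 11, 46]
[7, 5, 46, 7] [44, 11, 9]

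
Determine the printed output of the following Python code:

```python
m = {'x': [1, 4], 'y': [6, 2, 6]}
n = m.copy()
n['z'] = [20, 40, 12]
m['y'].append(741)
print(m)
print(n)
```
{'x': [1, 4], 'y': [6, 2, 6, 741]}
{'x': [1, 4], 'y': [6, 2, 6, 741], 'z': [20, 40, 12]}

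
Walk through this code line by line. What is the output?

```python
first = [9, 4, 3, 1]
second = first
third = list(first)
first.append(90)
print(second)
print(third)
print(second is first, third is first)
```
[9, 4, 3, 1, 90]
[9, 4, 3, 1]
True False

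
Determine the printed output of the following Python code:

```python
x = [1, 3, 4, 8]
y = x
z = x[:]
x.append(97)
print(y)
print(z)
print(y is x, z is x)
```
[1, 3, 4, 8, 97]
[1, 3, 4, 8]
True False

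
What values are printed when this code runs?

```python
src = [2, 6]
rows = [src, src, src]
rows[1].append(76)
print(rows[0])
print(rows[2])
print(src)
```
[2, 6, 76]
[2, 6, 76]
[2, 6, 76]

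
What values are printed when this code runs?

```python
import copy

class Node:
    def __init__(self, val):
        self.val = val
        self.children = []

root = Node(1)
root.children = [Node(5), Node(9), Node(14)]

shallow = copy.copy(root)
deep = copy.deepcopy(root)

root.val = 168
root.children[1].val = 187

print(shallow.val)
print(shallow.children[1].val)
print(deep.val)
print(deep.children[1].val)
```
1
187
1
9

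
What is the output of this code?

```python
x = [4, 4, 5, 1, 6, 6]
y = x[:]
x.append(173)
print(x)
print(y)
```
[4, 4, 5, 1, 6, 6, 173]
[4, 4, 5, 1, 6, 6]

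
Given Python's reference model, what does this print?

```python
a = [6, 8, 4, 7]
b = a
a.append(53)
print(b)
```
[6, 8, 4, 7, 53]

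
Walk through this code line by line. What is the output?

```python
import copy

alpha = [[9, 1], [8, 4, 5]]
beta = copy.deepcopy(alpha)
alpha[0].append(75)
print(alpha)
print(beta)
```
[[9, 1, 75], [8, 4, 5]]
[[9, 1], [8, 4, 5]]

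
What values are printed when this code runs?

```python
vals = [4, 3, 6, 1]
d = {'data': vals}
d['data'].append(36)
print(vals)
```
[4, 3, 6, 1, 36]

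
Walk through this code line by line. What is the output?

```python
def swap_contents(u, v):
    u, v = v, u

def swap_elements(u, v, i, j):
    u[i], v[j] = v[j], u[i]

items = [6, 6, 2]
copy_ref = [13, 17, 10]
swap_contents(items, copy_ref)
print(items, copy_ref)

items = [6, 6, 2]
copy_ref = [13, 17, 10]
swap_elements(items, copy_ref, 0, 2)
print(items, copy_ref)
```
[6, 6, 2] [13, 17, 10]
[10, 6, 2] [13, 17, 6]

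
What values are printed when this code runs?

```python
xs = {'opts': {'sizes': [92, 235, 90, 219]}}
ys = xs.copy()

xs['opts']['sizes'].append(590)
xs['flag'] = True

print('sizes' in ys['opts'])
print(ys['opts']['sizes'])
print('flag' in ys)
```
True
[92, 235, 90, 219, 590]
False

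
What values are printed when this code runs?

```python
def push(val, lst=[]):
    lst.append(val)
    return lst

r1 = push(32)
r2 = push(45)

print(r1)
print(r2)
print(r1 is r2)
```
[32, 45]
[32, 45]
True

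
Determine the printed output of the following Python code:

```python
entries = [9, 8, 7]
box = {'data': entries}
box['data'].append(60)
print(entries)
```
[9, 8, 7, 60]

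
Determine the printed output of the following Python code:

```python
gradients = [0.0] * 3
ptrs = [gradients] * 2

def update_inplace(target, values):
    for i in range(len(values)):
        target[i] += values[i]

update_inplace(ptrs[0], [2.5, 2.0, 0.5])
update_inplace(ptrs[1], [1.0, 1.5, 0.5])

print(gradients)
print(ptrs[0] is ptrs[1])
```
[3.5, 3.5, 1.0]
True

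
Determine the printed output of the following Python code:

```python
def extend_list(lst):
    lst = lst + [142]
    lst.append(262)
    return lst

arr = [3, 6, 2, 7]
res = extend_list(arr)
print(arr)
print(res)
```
[3, 6, 2, 7]
[3, 6, 2, 7, 142, 262]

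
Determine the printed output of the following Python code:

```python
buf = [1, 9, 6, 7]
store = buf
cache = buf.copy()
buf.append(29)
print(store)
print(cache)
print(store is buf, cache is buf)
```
[1, 9, 6, 7, 29]
[1, 9, 6, 7]
True False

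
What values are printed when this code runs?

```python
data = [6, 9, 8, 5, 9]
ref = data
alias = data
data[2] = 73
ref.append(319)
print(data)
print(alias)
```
[6, 9, 73, 5, 9, 319]
[6, 9, 73, 5, 9, 319]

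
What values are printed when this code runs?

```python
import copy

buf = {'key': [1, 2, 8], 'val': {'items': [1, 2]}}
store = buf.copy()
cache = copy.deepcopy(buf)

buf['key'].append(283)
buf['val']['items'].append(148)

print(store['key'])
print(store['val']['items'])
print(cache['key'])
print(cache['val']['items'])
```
[1, 2, 8, 283]
[1, 2, 148]
[1, 2, 8]
[1, 2]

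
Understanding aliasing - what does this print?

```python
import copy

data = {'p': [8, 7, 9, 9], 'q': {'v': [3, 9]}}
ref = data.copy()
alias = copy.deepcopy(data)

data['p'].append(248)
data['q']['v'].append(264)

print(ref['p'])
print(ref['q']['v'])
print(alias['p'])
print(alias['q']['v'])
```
[8, 7, 9, 9, 248]
[3, 9, 264]
[8, 7, 9, 9]
[3, 9]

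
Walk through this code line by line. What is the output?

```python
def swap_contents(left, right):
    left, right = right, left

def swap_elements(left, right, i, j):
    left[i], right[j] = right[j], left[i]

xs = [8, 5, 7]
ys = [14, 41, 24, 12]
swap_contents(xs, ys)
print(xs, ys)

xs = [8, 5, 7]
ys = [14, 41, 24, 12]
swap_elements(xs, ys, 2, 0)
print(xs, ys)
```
[8, 5, 7] [14, 41, 24, 12]
[8, 5, 14] [7, 41, 24, 12]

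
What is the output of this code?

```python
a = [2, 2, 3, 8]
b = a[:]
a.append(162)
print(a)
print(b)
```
[2, 2, 3, 8, 162]
[2, 2, 3, 8]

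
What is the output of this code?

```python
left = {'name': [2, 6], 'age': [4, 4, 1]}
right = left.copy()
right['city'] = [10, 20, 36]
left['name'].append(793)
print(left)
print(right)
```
{'name': [2, 6, 793], 'age': [4, 4, 1]}
{'name': [2, 6, 793], 'age': [4, 4, 1], 'city': [10, 20, 36]}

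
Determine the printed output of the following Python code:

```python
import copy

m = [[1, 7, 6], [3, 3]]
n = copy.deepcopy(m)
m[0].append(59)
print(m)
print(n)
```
[[1, 7, 6, 59], [3, 3]]
[[1, 7, 6], [3, 3]]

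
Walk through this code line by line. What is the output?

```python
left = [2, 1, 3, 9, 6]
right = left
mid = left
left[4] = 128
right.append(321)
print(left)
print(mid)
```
[2, 1, 3, 9, 128, 321]
[2, 1, 3, 9, 128, 321]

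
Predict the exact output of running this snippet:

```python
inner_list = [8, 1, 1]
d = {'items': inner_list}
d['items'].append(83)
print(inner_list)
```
[8, 1, 1, 83]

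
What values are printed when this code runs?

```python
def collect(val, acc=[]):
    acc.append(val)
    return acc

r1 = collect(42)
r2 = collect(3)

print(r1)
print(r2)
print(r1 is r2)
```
[42, 3]
[42, 3]
True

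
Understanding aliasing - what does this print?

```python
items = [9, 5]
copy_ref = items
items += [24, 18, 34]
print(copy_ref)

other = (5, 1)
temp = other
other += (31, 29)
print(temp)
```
[9, 5, 24, 18, 34]
(5, 1)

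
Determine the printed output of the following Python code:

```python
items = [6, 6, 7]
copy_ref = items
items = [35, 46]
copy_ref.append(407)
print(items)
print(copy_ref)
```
[35, 46]
[6, 6, 7, 407]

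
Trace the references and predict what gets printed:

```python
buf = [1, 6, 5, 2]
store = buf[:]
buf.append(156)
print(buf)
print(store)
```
[1, 6, 5, 2, 156]
[1, 6, 5, 2]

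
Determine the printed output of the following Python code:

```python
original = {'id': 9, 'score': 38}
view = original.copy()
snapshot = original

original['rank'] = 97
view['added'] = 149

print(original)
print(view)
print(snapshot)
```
{'id': 9, 'score': 38, 'rank': 97}
{'id': 9, 'score': 38, 'added': 149}
{'id': 9, 'score': 38, 'rank': 97}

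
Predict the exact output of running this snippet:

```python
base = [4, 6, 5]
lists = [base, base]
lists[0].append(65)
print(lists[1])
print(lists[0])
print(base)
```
[4, 6, 5, 65]
[4, 6, 5, 65]
[4, 6, 5, 65]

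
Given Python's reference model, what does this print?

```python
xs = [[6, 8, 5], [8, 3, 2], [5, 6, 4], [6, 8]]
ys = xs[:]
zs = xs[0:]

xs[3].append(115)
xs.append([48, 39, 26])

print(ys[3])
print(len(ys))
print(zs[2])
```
[6, 8, 115]
4
[5, 6, 4]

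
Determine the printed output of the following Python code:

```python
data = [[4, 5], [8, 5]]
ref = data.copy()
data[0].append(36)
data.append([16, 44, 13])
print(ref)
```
[[4, 5, 36], [8, 5]]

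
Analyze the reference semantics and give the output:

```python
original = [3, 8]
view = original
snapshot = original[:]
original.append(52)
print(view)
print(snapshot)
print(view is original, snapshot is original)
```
[3, 8, 52]
[3, 8]
True False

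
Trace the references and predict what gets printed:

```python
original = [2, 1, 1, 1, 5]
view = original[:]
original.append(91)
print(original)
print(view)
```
[2, 1, 1, 1, 5, 91]
[2, 1, 1, 1, 5]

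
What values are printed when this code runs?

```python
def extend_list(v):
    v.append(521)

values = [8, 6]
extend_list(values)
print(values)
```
[8, 6, 521]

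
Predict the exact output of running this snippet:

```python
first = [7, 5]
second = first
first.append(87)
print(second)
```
[7, 5, 87]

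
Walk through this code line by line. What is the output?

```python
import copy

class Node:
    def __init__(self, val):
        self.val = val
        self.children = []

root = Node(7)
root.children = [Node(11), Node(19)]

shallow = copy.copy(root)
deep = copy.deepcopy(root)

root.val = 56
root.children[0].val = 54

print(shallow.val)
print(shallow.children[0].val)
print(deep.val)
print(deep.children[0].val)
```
7
54
7
11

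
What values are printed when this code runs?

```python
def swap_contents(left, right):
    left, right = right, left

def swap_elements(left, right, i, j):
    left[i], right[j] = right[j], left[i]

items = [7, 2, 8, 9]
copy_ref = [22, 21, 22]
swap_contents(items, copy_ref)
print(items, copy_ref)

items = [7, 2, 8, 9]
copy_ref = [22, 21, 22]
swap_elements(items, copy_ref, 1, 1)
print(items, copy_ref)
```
[7, 2, 8, 9] [22, 21, 22]
[7, 21, 8, 9] [22, 2, 22]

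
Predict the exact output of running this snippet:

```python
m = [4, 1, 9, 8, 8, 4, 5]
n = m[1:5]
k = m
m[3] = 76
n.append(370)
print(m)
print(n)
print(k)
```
[4, 1, 9, 76, 8, 4, 5]
[1, 9, 8, 8, 370]
[4, 1, 9, 76, 8, 4, 5]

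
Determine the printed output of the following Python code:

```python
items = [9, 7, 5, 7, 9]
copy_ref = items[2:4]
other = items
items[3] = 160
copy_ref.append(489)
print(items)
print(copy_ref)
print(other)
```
[9, 7, 5, 160, 9]
[5, 7, 489]
[9, 7, 5, 160, 9]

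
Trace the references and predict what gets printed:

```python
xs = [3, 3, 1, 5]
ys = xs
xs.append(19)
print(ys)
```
[3, 3, 1, 5, 19]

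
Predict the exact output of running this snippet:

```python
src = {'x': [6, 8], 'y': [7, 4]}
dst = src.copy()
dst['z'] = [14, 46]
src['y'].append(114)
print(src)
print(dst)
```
{'x': [6, 8], 'y': [7, 4, 114]}
{'x': [6, 8], 'y': [7, 4, 114], 'z': [14, 46]}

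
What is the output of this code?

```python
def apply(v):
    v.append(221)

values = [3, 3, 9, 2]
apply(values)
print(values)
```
[3, 3, 9, 2, 221]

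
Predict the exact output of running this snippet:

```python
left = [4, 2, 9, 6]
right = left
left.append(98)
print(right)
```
[4, 2, 9, 6, 98]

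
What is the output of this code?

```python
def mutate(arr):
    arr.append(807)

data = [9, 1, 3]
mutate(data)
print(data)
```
[9, 1, 3, 807]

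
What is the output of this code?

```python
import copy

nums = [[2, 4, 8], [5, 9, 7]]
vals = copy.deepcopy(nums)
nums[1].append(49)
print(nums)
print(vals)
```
[[2, 4, 8], [5, 9, 7, 49]]
[[2, 4, 8], [5, 9, 7]]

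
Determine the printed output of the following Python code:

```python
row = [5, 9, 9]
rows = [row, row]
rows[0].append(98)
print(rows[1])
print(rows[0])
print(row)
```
[5, 9, 9, 98]
[5, 9, 9, 98]
[5, 9, 9, 98]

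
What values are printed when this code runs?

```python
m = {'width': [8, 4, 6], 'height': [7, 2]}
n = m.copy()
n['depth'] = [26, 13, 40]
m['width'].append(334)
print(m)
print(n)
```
{'width': [8, 4, 6, 334], 'height': [7, 2]}
{'width': [8, 4, 6, 334], 'height': [7, 2], 'depth': [26, 13, 40]}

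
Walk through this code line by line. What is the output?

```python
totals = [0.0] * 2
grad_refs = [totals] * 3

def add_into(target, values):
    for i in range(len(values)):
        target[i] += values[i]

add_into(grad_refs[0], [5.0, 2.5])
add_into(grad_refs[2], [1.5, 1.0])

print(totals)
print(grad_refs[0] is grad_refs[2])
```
[6.5, 3.5]
True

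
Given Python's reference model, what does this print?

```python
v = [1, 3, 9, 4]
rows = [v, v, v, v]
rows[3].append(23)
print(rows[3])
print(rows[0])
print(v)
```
[1, 3, 9, 4, 23]
[1, 3, 9, 4, 23]
[1, 3, 9, 4, 23]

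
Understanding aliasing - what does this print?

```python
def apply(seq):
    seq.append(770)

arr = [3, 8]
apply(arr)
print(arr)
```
[3, 8, 770]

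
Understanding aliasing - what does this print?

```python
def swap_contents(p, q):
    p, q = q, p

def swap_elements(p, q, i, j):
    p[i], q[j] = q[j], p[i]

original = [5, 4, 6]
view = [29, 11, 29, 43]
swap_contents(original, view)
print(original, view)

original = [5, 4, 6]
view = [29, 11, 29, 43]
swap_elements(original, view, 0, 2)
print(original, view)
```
[5, 4, 6] [29, 11, 29, 43]
[29, 4, 6] [29, 11, 5, 43]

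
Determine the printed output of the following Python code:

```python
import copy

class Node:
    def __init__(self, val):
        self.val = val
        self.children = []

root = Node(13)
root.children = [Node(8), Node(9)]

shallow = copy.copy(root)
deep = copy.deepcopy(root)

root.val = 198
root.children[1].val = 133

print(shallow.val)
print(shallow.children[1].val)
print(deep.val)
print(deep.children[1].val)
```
13
133
13
9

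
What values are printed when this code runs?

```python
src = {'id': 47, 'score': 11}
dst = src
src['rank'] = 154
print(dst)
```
{'id': 47, 'score': 11, 'rank': 154}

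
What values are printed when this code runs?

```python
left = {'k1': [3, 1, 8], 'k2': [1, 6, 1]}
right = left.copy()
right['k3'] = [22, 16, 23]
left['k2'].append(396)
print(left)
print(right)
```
{'k1': [3, 1, 8], 'k2': [1, 6, 1, 396]}
{'k1': [3, 1, 8], 'k2': [1, 6, 1, 396], 'k3': [22, 16, 23]}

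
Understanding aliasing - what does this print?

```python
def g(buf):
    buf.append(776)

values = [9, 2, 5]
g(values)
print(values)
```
[9, 2, 5, 776]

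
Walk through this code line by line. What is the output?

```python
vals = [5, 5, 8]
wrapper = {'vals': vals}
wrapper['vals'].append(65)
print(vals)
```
[5, 5, 8, 65]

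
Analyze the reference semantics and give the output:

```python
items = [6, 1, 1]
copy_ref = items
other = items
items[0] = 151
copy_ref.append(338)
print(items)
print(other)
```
[151, 1, 1, 338]
[151, 1, 1, 338]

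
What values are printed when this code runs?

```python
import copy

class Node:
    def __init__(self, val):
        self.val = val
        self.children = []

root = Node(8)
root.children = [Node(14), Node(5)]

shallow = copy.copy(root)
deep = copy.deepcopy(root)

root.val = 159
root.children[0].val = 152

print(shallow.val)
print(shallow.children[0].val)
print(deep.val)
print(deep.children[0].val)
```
8
152
8
14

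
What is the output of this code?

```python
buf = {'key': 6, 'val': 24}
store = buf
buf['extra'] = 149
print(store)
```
{'key': 6, 'val': 24, 'extra': 149}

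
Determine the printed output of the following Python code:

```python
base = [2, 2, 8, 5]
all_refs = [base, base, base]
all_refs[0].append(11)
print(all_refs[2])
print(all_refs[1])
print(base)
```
[2, 2, 8, 5, 11]
[2, 2, 8, 5, 11]
[2, 2, 8, 5, 11]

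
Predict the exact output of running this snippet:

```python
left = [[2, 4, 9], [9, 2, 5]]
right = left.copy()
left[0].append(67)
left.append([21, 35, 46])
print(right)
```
[[2, 4, 9, 67], [9, 2, 5]]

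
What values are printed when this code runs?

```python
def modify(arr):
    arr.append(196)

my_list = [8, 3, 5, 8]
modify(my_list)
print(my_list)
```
[8, 3, 5, 8, 196]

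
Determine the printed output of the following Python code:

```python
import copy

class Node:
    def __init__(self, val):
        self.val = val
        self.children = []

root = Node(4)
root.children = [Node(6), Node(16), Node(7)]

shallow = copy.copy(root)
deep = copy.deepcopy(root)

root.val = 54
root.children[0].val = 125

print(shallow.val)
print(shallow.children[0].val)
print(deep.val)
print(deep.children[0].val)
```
4
125
4
6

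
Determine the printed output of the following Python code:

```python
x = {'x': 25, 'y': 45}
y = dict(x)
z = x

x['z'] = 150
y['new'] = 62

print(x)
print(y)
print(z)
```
{'x': 25, 'y': 45, 'z': 150}
{'x': 25, 'y': 45, 'new': 62}
{'x': 25, 'y': 45, 'z': 150}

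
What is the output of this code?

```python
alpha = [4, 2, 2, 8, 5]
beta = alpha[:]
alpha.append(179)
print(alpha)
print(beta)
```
[4, 2, 2, 8, 5, 179]
[4, 2, 2, 8, 5]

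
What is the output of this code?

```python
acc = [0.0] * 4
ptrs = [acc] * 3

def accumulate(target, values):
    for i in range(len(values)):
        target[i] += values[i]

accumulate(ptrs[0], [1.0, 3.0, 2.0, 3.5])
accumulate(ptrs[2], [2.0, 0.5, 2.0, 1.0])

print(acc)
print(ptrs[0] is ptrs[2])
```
[3.0, 3.5, 4.0, 4.5]
True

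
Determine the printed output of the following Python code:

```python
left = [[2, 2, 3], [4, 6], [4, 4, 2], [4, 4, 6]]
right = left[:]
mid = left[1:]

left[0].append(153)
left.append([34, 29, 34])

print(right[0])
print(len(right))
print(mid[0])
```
[2, 2, 3, 153]
4
[4, 6]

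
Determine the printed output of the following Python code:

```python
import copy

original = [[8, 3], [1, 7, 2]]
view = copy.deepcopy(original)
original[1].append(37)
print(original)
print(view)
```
[[8, 3], [1, 7, 2, 37]]
[[8, 3], [1, 7, 2]]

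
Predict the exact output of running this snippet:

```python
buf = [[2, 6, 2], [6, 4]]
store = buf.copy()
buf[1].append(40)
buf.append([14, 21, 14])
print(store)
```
[[2, 6, 2], [6, 4, 40]]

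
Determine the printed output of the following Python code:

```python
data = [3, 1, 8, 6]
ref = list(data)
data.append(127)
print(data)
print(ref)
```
[3, 1, 8, 6, 127]
[3, 1, 8, 6]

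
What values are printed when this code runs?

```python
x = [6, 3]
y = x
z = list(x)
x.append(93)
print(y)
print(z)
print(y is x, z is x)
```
[6, 3, 93]
[6, 3]
True False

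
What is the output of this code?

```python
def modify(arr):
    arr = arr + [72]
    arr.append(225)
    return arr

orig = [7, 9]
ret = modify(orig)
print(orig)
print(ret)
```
[7, 9]
[7, 9, 72, 225]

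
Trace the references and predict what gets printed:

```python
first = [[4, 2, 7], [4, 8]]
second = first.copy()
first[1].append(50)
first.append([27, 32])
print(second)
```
[[4, 2, 7], [4, 8, 50]]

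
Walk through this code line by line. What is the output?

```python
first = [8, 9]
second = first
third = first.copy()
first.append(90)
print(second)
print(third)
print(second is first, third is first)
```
[8, 9, 90]
[8, 9]
True False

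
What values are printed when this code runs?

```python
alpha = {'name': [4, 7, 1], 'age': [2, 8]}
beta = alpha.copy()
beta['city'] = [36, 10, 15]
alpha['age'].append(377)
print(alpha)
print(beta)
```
{'name': [4, 7, 1], 'age': [2, 8, 377]}
{'name': [4, 7, 1], 'age': [2, 8, 377], 'city': [36, 10, 15]}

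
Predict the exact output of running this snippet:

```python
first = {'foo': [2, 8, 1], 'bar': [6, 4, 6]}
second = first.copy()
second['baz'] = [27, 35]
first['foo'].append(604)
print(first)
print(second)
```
{'foo': [2, 8, 1, 604], 'bar': [6, 4, 6]}
{'foo': [2, 8, 1, 604], 'bar': [6, 4, 6], 'baz': [27, 35]}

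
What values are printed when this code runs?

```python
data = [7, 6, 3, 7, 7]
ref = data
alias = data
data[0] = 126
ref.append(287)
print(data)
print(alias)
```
[126, 6, 3, 7, 7, 287]
[126, 6, 3, 7, 7, 287]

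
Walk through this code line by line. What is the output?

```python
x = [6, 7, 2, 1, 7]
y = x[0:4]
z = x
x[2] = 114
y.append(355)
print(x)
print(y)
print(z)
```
[6, 7, 114, 1, 7]
[6, 7, 2, 1, 355]
[6, 7, 114, 1, 7]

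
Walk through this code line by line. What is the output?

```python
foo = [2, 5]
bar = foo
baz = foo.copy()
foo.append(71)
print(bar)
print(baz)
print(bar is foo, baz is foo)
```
[2, 5, 71]
[2, 5]
True False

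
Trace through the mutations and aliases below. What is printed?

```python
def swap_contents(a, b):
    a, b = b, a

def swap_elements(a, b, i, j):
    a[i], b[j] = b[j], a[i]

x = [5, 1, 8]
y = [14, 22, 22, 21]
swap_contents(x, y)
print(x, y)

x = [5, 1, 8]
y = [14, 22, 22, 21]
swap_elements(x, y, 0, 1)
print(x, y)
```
[5, 1, 8] [14, 22, 22, 21]
[22, 1, 8] [14, 5, 22, 21]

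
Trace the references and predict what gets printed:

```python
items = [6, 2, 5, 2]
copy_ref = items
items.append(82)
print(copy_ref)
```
[6, 2, 5, 2, 82]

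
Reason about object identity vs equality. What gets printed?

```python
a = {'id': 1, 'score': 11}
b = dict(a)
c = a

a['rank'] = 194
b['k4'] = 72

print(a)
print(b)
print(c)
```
{'id': 1, 'score': 11, 'rank': 194}
{'id': 1, 'score': 11, 'k4': 72}
{'id': 1, 'score': 11, 'rank': 194}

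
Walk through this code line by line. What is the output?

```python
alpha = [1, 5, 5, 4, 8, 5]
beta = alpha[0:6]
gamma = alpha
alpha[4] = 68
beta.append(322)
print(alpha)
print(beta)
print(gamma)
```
[1, 5, 5, 4, 68, 5]
[1, 5, 5, 4, 8, 5, 322]
[1, 5, 5, 4, 68, 5]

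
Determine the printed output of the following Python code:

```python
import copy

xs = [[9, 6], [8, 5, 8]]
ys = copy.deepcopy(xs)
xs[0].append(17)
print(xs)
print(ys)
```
[[9, 6, 17], [8, 5, 8]]
[[9, 6], [8, 5, 8]]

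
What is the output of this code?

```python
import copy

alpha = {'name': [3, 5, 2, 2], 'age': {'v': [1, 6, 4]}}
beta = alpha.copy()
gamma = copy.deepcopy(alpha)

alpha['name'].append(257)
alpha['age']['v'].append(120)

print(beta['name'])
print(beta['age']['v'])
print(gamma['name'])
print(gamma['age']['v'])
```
[3, 5, 2, 2, 257]
[1, 6, 4, 120]
[3, 5, 2, 2]
[1, 6, 4]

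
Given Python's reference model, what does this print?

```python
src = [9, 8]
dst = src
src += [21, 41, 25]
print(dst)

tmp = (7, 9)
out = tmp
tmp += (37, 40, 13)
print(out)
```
[9, 8, 21, 41, 25]
(7, 9)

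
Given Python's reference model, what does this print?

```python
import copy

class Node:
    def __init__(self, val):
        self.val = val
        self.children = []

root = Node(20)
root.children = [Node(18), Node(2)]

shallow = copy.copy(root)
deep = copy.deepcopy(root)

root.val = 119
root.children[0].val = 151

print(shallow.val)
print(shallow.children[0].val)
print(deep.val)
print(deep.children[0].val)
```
20
151
20
18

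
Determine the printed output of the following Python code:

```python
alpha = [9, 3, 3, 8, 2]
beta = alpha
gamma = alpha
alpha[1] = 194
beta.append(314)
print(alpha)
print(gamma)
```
[9, 194, 3, 8, 2, 314]
[9, 194, 3, 8, 2, 314]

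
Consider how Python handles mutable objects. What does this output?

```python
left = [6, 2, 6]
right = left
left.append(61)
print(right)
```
[6, 2, 6, 61]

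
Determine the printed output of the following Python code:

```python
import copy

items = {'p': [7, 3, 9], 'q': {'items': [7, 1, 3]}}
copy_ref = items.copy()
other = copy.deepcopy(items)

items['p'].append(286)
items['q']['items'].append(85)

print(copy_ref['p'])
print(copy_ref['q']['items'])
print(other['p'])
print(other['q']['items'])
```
[7, 3, 9, 286]
[7, 1, 3, 85]
[7, 3, 9]
[7, 1, 3]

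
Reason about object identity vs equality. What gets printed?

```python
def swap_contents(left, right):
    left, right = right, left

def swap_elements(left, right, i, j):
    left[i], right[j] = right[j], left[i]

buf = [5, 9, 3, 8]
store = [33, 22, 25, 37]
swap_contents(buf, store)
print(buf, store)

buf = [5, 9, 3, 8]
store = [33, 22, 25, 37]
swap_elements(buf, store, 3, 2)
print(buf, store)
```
[5, 9, 3, 8] [33, 22, 25, 37]
[5, 9, 3, 25] [33, 22, 8, 37]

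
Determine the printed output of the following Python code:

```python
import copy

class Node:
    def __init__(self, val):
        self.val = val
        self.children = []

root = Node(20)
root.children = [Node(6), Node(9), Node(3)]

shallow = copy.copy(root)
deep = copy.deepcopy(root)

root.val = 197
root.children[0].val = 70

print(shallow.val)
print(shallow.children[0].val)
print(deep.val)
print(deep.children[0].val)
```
20
70
20
6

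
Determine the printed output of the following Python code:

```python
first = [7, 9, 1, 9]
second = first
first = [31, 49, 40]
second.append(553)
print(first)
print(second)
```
[31, 49, 40]
[7, 9, 1, 9, 553]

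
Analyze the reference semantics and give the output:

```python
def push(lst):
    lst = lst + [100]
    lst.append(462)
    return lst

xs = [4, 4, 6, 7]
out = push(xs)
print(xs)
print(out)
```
[4, 4, 6, 7]
[4, 4, 6, 7, 100, 462]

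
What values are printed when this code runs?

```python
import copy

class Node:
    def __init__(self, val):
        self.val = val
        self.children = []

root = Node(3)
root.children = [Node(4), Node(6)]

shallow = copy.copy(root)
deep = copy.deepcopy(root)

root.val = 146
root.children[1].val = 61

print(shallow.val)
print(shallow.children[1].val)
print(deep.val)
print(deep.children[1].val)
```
3
61
3
6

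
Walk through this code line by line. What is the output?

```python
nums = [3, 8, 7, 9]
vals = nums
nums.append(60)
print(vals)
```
[3, 8, 7, 9, 60]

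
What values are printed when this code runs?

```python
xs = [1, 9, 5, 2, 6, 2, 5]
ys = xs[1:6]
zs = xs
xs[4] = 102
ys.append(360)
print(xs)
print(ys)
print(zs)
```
[1, 9, 5, 2, 102, 2, 5]
[9, 5, 2, 6, 2, 360]
[1, 9, 5, 2, 102, 2, 5]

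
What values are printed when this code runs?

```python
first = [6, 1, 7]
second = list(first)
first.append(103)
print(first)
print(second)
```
[6, 1, 7, 103]
[6, 1, 7]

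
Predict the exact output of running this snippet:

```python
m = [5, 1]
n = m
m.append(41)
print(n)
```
[5, 1, 41]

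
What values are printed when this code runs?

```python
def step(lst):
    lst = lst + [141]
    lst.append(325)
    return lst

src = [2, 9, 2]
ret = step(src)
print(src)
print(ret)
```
[2, 9, 2]
[2, 9, 2, 141, 325]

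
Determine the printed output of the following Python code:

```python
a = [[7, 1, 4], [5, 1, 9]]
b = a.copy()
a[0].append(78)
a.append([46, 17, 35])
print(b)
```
[[7, 1, 4, 78], [5, 1, 9]]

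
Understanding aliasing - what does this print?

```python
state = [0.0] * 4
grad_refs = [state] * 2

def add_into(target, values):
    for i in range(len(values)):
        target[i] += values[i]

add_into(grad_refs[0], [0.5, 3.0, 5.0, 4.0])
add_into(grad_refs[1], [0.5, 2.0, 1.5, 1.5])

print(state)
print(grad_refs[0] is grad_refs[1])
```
[1.0, 5.0, 6.5, 5.5]
True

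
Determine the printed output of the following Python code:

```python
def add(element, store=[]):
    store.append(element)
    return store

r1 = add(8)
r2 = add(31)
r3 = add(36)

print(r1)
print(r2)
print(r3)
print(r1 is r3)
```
[8, 31, 36]
[8, 31, 36]
[8, 31, 36]
True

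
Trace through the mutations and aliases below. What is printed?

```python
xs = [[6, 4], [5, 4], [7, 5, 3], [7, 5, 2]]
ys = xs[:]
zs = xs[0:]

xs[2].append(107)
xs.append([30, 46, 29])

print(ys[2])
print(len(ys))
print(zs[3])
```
[7, 5, 3, 107]
4
[7, 5, 2]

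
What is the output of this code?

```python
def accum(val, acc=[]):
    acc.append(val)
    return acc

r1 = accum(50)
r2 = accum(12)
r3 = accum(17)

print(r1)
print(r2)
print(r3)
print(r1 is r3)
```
[50, 12, 17]
[50, 12, 17]
[50, 12, 17]
True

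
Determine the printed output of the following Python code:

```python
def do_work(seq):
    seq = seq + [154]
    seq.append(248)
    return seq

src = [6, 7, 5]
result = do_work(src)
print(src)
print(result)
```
[6, 7, 5]
[6, 7, 5, 154, 248]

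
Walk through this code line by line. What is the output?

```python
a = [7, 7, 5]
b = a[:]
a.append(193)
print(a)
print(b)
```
[7, 7, 5, 193]
[7, 7, 5]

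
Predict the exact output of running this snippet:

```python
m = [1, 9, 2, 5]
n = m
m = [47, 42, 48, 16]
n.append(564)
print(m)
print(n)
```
[47, 42, 48, 16]
[1, 9, 2, 5, 564]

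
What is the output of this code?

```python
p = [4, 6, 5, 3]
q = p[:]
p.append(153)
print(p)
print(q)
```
[4, 6, 5, 3, 153]
[4, 6, 5, 3]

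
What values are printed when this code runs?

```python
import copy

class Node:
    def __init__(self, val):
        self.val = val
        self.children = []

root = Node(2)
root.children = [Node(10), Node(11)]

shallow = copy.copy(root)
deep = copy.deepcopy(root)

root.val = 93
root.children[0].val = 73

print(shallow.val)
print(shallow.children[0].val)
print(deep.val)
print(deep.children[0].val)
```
2
73
2
10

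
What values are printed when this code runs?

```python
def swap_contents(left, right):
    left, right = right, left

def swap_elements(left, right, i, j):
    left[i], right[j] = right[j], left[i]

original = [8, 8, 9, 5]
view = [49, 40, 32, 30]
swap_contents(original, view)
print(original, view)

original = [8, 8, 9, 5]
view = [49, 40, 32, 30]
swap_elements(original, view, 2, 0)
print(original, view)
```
[8, 8, 9, 5] [49, 40, 32, 30]
[8, 8, 49, 5] [9, 40, 32, 30]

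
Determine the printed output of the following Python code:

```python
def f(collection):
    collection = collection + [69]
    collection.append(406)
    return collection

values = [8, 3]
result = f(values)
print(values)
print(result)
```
[8, 3]
[8, 3, 69, 406]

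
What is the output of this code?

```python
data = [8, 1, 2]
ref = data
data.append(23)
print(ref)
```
[8, 1, 2, 23]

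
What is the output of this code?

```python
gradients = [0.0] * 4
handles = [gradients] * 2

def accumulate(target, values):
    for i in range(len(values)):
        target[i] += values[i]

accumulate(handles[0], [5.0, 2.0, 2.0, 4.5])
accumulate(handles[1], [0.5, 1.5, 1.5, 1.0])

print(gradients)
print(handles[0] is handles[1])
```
[5.5, 3.5, 3.5, 5.5]
True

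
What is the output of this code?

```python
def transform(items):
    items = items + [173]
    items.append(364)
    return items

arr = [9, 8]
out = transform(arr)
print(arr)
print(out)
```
[9, 8]
[9, 8, 173, 364]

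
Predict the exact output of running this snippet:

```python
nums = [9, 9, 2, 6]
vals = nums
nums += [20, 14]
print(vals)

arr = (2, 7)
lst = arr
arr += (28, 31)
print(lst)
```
[9, 9, 2, 6, 20, 14]
(2, 7)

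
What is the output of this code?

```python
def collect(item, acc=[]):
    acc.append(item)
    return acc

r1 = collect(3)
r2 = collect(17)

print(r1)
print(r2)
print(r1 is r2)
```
[3, 17]
[3, 17]
True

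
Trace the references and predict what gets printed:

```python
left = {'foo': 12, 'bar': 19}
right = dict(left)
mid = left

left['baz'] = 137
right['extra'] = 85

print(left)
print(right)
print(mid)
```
{'foo': 12, 'bar': 19, 'baz': 137}
{'foo': 12, 'bar': 19, 'extra': 85}
{'foo': 12, 'bar': 19, 'baz': 137}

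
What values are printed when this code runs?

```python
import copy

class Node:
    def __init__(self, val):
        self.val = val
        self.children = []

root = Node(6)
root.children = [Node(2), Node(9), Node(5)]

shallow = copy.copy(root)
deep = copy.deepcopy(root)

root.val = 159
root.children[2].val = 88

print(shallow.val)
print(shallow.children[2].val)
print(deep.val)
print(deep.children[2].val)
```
6
88
6
5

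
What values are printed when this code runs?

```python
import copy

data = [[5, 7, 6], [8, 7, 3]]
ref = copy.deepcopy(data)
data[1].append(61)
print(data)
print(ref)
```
[[5, 7, 6], [8, 7, 3, 61]]
[[5, 7, 6], [8, 7, 3]]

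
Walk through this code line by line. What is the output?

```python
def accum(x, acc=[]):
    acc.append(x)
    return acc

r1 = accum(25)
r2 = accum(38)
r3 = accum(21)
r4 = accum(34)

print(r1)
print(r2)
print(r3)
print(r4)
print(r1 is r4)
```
[25, 38, 21, 34]
[25, 38, 21, 34]
[25, 38, 21, 34]
[25, 38, 21, 34]
True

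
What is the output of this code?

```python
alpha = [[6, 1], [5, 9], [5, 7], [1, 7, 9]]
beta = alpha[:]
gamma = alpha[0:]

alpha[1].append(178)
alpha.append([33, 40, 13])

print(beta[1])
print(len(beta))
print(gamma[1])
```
[5, 9, 178]
4
[5, 9, 178]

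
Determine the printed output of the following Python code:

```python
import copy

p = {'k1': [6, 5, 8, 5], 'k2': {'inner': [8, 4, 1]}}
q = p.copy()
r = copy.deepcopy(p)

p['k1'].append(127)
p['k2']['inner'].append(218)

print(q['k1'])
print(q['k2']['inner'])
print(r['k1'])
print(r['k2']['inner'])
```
[6, 5, 8, 5, 127]
[8, 4, 1, 218]
[6, 5, 8, 5]
[8, 4, 1]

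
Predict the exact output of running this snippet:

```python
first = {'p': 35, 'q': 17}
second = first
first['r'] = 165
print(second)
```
{'p': 35, 'q': 17, 'r': 165}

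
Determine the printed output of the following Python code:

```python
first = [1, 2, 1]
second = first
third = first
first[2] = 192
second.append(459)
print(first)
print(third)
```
[1, 2, 192, 459]
[1, 2, 192, 459]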